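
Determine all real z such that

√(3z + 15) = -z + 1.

Square both sides: 3z + 15 = (-z + 1)².
Expand and rearrange: z² - 5z - 14 = 0.
Solving gives z = 7 or z = -2.
Check each candidate in the original equation:
  z = 7: √(36) = 6, while -z + 1 = -6 — extraneous.
  z = -2: √(9) = 3, while -z + 1 = 3 — valid.

z = -2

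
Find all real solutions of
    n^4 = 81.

Let u = n^2. The equation becomes u^2 - 81 = 0.
Factor: (u + 9)(u - 9) = 0, so u = -9 or u = 9.
n^2 = -9 < 0 has no real solution.
n^2 = 9 gives n = +/-3.

n = -3 or n = 3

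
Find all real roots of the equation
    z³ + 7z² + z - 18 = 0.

z = -6.4051 or z = -2 or z = 1.4051

Possible rational roots are divisors of -18. Testing z = -2 gives 0, so (z + 2) is a factor.
Divide: z³ + 7z² + z - 18 = (z + 2)(z² + 5z - 9).
Apply the quadratic formula to z² + 5z - 9 = 0: z = (-5 ± √61)/2, i.e. z ≈ 1.4051 or z ≈ -6.4051.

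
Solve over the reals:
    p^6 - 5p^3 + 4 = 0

p = 1 or p = 1.5874

Let u = p^3. The equation becomes u^2 - 5u + 4 = 0.
Factor: (u - 4)(u - 1) = 0, so u = 4 or u = 1.
p^3 = 4 gives p = (4)^(1/3) ~= 1.5874.
p^3 = 1 gives p = 1.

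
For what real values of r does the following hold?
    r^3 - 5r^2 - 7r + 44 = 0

Possible rational roots are divisors of 44. Testing r = 4 gives 0, so (r - 4) is a factor.
Divide: r^3 - 5r^2 - 7r + 44 = (r - 4)(r^2 - r - 11).
Apply the quadratic formula to r^2 - r - 11 = 0: r = (1 +/- sqrt(45))/2, i.e. r ~= 3.8541 or r ~= -2.8541.

r = -2.8541 or r = 3.8541 or r = 4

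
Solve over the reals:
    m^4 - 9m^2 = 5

m = -3.0862 or m = 3.0862

Let u = m^2. The equation becomes u^2 - 9u - 5 = 0.
By the quadratic formula, u = 9/2 + sqrt(101)/2 or u = 9/2 - sqrt(101)/2.
m^2 = 9/2 + sqrt(101)/2 gives m = +/-sqrt(9/2 + sqrt(101)/2) ~= +/-3.0862.
m^2 = 9/2 - sqrt(101)/2 < 0 has no real solution.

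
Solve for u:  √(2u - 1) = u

u = 1

Square both sides: 2u - 1 = (u)².
Expand and rearrange: u² - 2u + 1 = 0.
This gives the repeated root u = 1.
Check in the original equation:
  u = 1: √(1) = 1, while u = 1 — valid.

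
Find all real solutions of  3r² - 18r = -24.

Bring every term to one side: 3r² - 18r + 24 = 0.
Factor: 3(r - 2)(r - 4) = 0.
So r = 2 or r = 4.

r = 2 or r = 4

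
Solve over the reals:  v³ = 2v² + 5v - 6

v = -2 or v = 1 or v = 3

Rearrange: v³ - 2v² - 5v + 6 = 0.
Possible rational roots are divisors of 6. Testing v = 3 gives 0, so (v - 3) is a factor.
Divide: v³ - 2v² - 5v + 6 = (v - 3)(v² + v - 2).
Factor the quadratic: v = 1 or v = -2.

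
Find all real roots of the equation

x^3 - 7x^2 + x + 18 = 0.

Possible rational roots are divisors of 18. Testing x = 2 gives 0, so (x - 2) is a factor.
Divide: x^3 - 7x^2 + x + 18 = (x - 2)(x^2 - 5x - 9).
Apply the quadratic formula to x^2 - 5x - 9 = 0: x = (5 +/- sqrt(61))/2, i.e. x ~= 6.4051 or x ~= -1.4051.

x = -1.4051 or x = 2 or x = 6.4051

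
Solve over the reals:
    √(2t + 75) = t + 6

t = 3

Square both sides: 2t + 75 = (t + 6)².
Expand and rearrange: t² + 10t - 39 = 0.
Solving gives t = 3 or t = -13.
Check each candidate in the original equation:
  t = 3: √(81) = 9, while t + 6 = 9 — valid.
  t = -13: √(49) = 7, while t + 6 = -7 — extraneous.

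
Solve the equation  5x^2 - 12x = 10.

x = -0.6547 or x = 3.0547

Rearrange to standard form: 5x^2 - 12x - 10 = 0.
Discriminant: (-12)^2 - 4*5*(-10) = 344.
Quadratic formula: x = (12 +/- sqrt(344)) / 10.
So x = 6/5 + sqrt(86)/5 ~= 3.0547 or x = 6/5 - sqrt(86)/5 ~= -0.6547.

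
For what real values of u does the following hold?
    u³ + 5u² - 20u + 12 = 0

u = -7.772 or u = 0.772 or u = 2

Possible rational roots are divisors of 12. Testing u = 2 gives 0, so (u - 2) is a factor.
Divide: u³ + 5u² - 20u + 12 = (u - 2)(u² + 7u - 6).
Apply the quadratic formula to u² + 7u - 6 = 0: u = (-7 ± √73)/2, i.e. u ≈ 0.772 or u ≈ -7.772.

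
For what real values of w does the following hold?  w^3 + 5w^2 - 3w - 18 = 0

w = -4.8541 or w = -2 or w = 1.8541

Possible rational roots are divisors of -18. Testing w = -2 gives 0, so (w + 2) is a factor.
Divide: w^3 + 5w^2 - 3w - 18 = (w + 2)(w^2 + 3w - 9).
Apply the quadratic formula to w^2 + 3w - 9 = 0: w = (-3 +/- sqrt(45))/2, i.e. w ~= 1.8541 or w ~= -4.8541.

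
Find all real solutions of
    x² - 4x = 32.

Bring every term to one side: x² - 4x - 32 = 0.
Factor: (x + 4)(x - 8) = 0.
So x = -4 or x = 8.

x = -4 or x = 8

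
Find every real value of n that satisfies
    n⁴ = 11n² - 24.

Let u = n². The equation becomes u² - 11u + 24 = 0.
Factor: (u - 8)(u - 3) = 0, so u = 8 or u = 3.
n² = 8 gives n = ±2·√(2) ≈ ±2.8284.
n² = 3 gives n = ±√(3) ≈ ±1.7321.

n = -2.8284 or n = -1.7321 or n = 1.7321 or n = 2.8284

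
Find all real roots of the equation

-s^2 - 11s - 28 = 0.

Factor: -1(s + 7)(s + 4) = 0.
So s = -7 or s = -4.

s = -7 or s = -4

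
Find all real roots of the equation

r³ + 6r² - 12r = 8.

r = -7.4641 or r = -0.5359 or r = 2

Rearrange: r³ + 6r² - 12r - 8 = 0.
Possible rational roots are divisors of -8. Testing r = 2 gives 0, so (r - 2) is a factor.
Divide: r³ + 6r² - 12r - 8 = (r - 2)(r² + 8r + 4).
Apply the quadratic formula to r² + 8r + 4 = 0: r = (-8 ± √48)/2, i.e. r ≈ -0.5359 or r ≈ -7.4641.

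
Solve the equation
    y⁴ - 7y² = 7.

y = -2.8085 or y = 2.8085

Let u = y². The equation becomes u² - 7u - 7 = 0.
By the quadratic formula, u = 7/2 + √(77)/2 or u = 7/2 - √(77)/2.
y² = 7/2 + √(77)/2 gives y = ±√(7/2 + √(77)/2) ≈ ±2.8085.
y² = 7/2 - √(77)/2 < 0 has no real solution.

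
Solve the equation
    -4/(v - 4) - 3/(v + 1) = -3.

Multiply both sides by (v - 4)(v + 1):
-4(v + 1) - 3(v - 4) = -3(v - 4)(v + 1).
Expand and collect terms: -3v² + 16v + 4 = 0.
By the quadratic formula, v = (-16 ± √304) / -6, so v ≈ -0.2393 or v ≈ 5.5726.
Neither value makes a denominator zero (v ≠ 4, v ≠ -1), so both are valid.

v = -0.2393 or v = 5.5726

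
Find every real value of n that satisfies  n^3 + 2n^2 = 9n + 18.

n = -3 or n = -2 or n = 3

Rearrange: n^3 + 2n^2 - 9n - 18 = 0.
Possible rational roots are divisors of -18. Testing n = -2 gives 0, so (n + 2) is a factor.
Divide: n^3 + 2n^2 - 9n - 18 = (n + 2)(n^2 - 9).
Factor the quadratic: n = 3 or n = -3.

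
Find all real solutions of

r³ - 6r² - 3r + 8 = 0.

Possible rational roots are divisors of 8. Testing r = 1 gives 0, so (r - 1) is a factor.
Divide: r³ - 6r² - 3r + 8 = (r - 1)(r² - 5r - 8).
Apply the quadratic formula to r² - 5r - 8 = 0: r = (5 ± √57)/2, i.e. r ≈ 6.2749 or r ≈ -1.2749.

r = -1.2749 or r = 1 or r = 6.2749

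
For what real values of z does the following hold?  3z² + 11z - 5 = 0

z = -4.0756 or z = 0.4089

Discriminant: (11)² − 4·3·(-5) = 181.
Quadratic formula: z = (-11 ± √181) / 6.
So z = -11/6 + √(181)/6 ≈ 0.4089 or z = -√(181)/6 - 11/6 ≈ -4.0756.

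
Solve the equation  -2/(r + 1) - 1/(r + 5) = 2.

r = -5.6375 or r = -1.8625

Multiply both sides by (r + 1)(r + 5):
-2(r + 5) - (r + 1) = 2(r + 1)(r + 5).
Expand and collect terms: 2r² + 15r + 21 = 0.
By the quadratic formula, r = (-15 ± √57) / 4, so r ≈ -1.8625 or r ≈ -5.6375.
Neither value makes a denominator zero (r ≠ -1, r ≠ -5), so both are valid.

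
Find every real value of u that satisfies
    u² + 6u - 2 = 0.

u = -6.3166 or u = 0.3166

Discriminant: (6)² − 4·1·(-2) = 44.
Quadratic formula: u = (-6 ± √44) / 2.
So u = -3 + √(11) ≈ 0.3166 or u = -√(11) - 3 ≈ -6.3166.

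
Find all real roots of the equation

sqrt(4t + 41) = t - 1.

Square both sides: 4t + 41 = (t - 1)^2.
Expand and rearrange: t^2 - 6t - 40 = 0.
Solving gives t = 10 or t = -4.
Check each candidate in the original equation:
  t = 10: sqrt(81) = 9, while t - 1 = 9 — valid.
  t = -4: sqrt(25) = 5, while t - 1 = -5 — extraneous.

t = 10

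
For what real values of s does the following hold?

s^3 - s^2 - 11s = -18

s = -3.5414 or s = 2 or s = 2.5414

Rearrange: s^3 - s^2 - 11s + 18 = 0.
Possible rational roots are divisors of 18. Testing s = 2 gives 0, so (s - 2) is a factor.
Divide: s^3 - s^2 - 11s + 18 = (s - 2)(s^2 + s - 9).
Apply the quadratic formula to s^2 + s - 9 = 0: s = (-1 +/- sqrt(37))/2, i.e. s ~= 2.5414 or s ~= -3.5414.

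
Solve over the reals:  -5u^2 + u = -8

u = -1.1689 or u = 1.3689

Rearrange to standard form: -5u^2 + u + 8 = 0.
Discriminant: (1)^2 - 4*(-5)*8 = 161.
Quadratic formula: u = (-1 +/- sqrt(161)) / (-10).
So u = 1/10 - sqrt(161)/10 ~= -1.1689 or u = 1/10 + sqrt(161)/10 ~= 1.3689.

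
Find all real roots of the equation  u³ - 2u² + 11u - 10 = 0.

u = 1

Possible rational roots are divisors of -10. Testing u = 1 gives 0, so (u - 1) is a factor.
Divide: u³ - 2u² + 11u - 10 = (u - 1)(u² - u + 10).
The quadratic u² - u + 10 has discriminant -39 < 0, so no further real roots.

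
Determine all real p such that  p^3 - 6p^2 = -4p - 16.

p = -1.2361 or p = 3.2361 or p = 4

Rearrange: p^3 - 6p^2 + 4p + 16 = 0.
Possible rational roots are divisors of 16. Testing p = 4 gives 0, so (p - 4) is a factor.
Divide: p^3 - 6p^2 + 4p + 16 = (p - 4)(p^2 - 2p - 4).
Apply the quadratic formula to p^2 - 2p - 4 = 0: p = (2 +/- sqrt(20))/2, i.e. p ~= 3.2361 or p ~= -1.2361.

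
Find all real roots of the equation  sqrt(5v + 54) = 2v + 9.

Square both sides: 5v + 54 = (2v + 9)^2.
Expand and rearrange: 4v^2 + 31v + 27 = 0.
Solving gives v = -1 or v = -6.75.
Check each candidate in the original equation:
  v = -1: sqrt(49) = 7, while 2v + 9 = 7 — valid.
  v = -6.75: sqrt(20.25) = 4.5, while 2v + 9 = -4.5 — extraneous.

v = -1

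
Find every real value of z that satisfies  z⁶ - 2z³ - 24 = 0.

Let u = z³. The equation becomes u² - 2u - 24 = 0.
Factor: (u + 4)(u - 6) = 0, so u = -4 or u = 6.
z³ = -4 gives z = -∛(4) ≈ -1.5874.
z³ = 6 gives z = ∛(6) ≈ 1.8171.

z = -1.5874 or z = 1.8171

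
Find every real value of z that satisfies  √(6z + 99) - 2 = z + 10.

Isolate the radical: √(6z + 99) = z + 12.
Square both sides: 6z + 99 = (z + 12)².
Expand and rearrange: z² + 18z + 45 = 0.
Solving gives z = -3 or z = -15.
Check each candidate in the original equation:
  z = -3: √(81) = 9, while z + 12 = 9 — valid.
  z = -15: √(9) = 3, while z + 12 = -3 — extraneous.

z = -3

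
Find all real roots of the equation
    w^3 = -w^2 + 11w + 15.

w = -3 or w = -1.4495 or w = 3.4495

Rearrange: w^3 + w^2 - 11w - 15 = 0.
Possible rational roots are divisors of -15. Testing w = -3 gives 0, so (w + 3) is a factor.
Divide: w^3 + w^2 - 11w - 15 = (w + 3)(w^2 - 2w - 5).
Apply the quadratic formula to w^2 - 2w - 5 = 0: w = (2 +/- sqrt(24))/2, i.e. w ~= 3.4495 or w ~= -1.4495.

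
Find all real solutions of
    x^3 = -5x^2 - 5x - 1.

Rearrange: x^3 + 5x^2 + 5x + 1 = 0.
Possible rational roots are divisors of 1. Testing x = -1 gives 0, so (x + 1) is a factor.
Divide: x^3 + 5x^2 + 5x + 1 = (x + 1)(x^2 + 4x + 1).
Apply the quadratic formula to x^2 + 4x + 1 = 0: x = (-4 +/- sqrt(12))/2, i.e. x ~= -0.2679 or x ~= -3.7321.

x = -3.7321 or x = -1 or x = -0.2679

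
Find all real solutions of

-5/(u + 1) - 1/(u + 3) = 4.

u = -3.5 or u = -2

Multiply both sides by (u + 1)(u + 3):
-5(u + 3) - (u + 1) = 4(u + 1)(u + 3).
Expand and collect terms: 4u² + 22u + 28 = 0.
Factor or apply the quadratic formula: u = -2 or u = -3.5.
Neither value makes a denominator zero (u ≠ -1, u ≠ -3), so both are valid.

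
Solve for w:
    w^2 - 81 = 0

w = -9 or w = 9

Factor: (w + 9)(w - 9) = 0.
So w = -9 or w = 9.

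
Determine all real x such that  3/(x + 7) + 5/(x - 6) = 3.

x = -6.1209 or x = 7.7875

Multiply both sides by (x + 7)(x - 6):
3(x - 6) + 5(x + 7) = 3(x + 7)(x - 6).
Expand and collect terms: 3x^2 - 5x - 143 = 0.
By the quadratic formula, x = (5 +/- sqrt(1741)) / 6, so x ~= 7.7875 or x ~= -6.1209.
Neither value makes a denominator zero (x != -7, x != 6), so both are valid.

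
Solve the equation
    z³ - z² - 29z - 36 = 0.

Possible rational roots are divisors of -36. Testing z = -4 gives 0, so (z + 4) is a factor.
Divide: z³ - z² - 29z - 36 = (z + 4)(z² - 5z - 9).
Apply the quadratic formula to z² - 5z - 9 = 0: z = (5 ± √61)/2, i.e. z ≈ 6.4051 or z ≈ -1.4051.

z = -4 or z = -1.4051 or z = 6.4051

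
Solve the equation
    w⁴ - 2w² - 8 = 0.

w = -2 or w = 2

Let u = w². The equation becomes u² - 2u - 8 = 0.
Factor: (u - 4)(u + 2) = 0, so u = 4 or u = -2.
w² = 4 gives w = ±2.
w² = -2 < 0 has no real solution.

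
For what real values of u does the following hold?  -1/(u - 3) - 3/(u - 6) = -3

Multiply both sides by (u - 3)(u - 6):
-(u - 6) - 3(u - 3) = -3(u - 3)(u - 6).
Expand and collect terms: -3u^2 + 31u - 69 = 0.
By the quadratic formula, u = (-31 +/- sqrt(133)) / -6, so u ~= 3.2446 or u ~= 7.0888.
Neither value makes a denominator zero (u != 3, u != 6), so both are valid.

u = 3.2446 or u = 7.0888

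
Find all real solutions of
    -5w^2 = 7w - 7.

w = -2.0748 or w = 0.6748

Rearrange to standard form: -5w^2 - 7w + 7 = 0.
Discriminant: (-7)^2 - 4*(-5)*7 = 189.
Quadratic formula: w = (7 +/- sqrt(189)) / (-10).
So w = -3*sqrt(21)/10 - 7/10 ~= -2.0748 or w = -7/10 + 3*sqrt(21)/10 ~= 0.6748.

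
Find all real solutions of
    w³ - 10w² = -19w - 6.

Rearrange: w³ - 10w² + 19w + 6 = 0.
Possible rational roots are divisors of 6. Testing w = 3 gives 0, so (w - 3) is a factor.
Divide: w³ - 10w² + 19w + 6 = (w - 3)(w² - 7w - 2).
Apply the quadratic formula to w² - 7w - 2 = 0: w = (7 ± √57)/2, i.e. w ≈ 7.2749 or w ≈ -0.2749.

w = -0.2749 or w = 3 or w = 7.2749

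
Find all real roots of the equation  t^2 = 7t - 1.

Rearrange to standard form: t^2 - 7t + 1 = 0.
Discriminant: (-7)^2 - 4*1*1 = 45.
Quadratic formula: t = (7 +/- sqrt(45)) / 2.
So t = 3*sqrt(5)/2 + 7/2 ~= 6.8541 or t = 7/2 - 3*sqrt(5)/2 ~= 0.1459.

t = 0.1459 or t = 6.8541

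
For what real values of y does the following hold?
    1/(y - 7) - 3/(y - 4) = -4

y = 4.8486 or y = 6.6514

Multiply both sides by (y - 7)(y - 4):
(y - 4) - 3(y - 7) = -4(y - 7)(y - 4).
Expand and collect terms: -4y² + 46y - 129 = 0.
By the quadratic formula, y = (-46 ± √52) / -8, so y ≈ 4.8486 or y ≈ 6.6514.
Neither value makes a denominator zero (y ≠ 7, y ≠ 4), so both are valid.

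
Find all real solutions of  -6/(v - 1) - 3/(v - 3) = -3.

v = 2 or v = 5

Multiply both sides by (v - 1)(v - 3):
-6(v - 3) - 3(v - 1) = -3(v - 1)(v - 3).
Expand and collect terms: -3v² + 21v - 30 = 0.
Factor or apply the quadratic formula: v = 2 or v = 5.
Neither value makes a denominator zero (v ≠ 1, v ≠ 3), so both are valid.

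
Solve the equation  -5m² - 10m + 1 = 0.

Discriminant: (-10)² − 4·(-5)·1 = 120.
Quadratic formula: m = (10 ± √120) / (-10).
So m = -√(30)/5 - 1 ≈ -2.0954 or m = -1 + √(30)/5 ≈ 0.0954.

m = -2.0954 or m = 0.0954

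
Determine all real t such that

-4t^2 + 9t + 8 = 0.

Discriminant: (9)^2 - 4*(-4)*8 = 209.
Quadratic formula: t = (-9 +/- sqrt(209)) / (-8).
So t = 9/8 - sqrt(209)/8 ~= -0.6821 or t = 9/8 + sqrt(209)/8 ~= 2.9321.

t = -0.6821 or t = 2.9321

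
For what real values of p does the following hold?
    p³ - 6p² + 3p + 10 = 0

Possible rational roots are divisors of 10. Testing p = -1 gives 0, so (p + 1) is a factor.
Divide: p³ - 6p² + 3p + 10 = (p + 1)(p² - 7p + 10).
Factor the quadratic: p = 5 or p = 2.

p = -1 or p = 2 or p = 5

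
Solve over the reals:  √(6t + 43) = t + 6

t = 1

Square both sides: 6t + 43 = (t + 6)².
Expand and rearrange: t² + 6t - 7 = 0.
Solving gives t = 1 or t = -7.
Check each candidate in the original equation:
  t = 1: √(49) = 7, while t + 6 = 7 — valid.
  t = -7: √(1) = 1, while t + 6 = -1 — extraneous.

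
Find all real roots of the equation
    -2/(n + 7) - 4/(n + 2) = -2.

n = -6.3166 or n = 0.3166

Multiply both sides by (n + 7)(n + 2):
-2(n + 2) - 4(n + 7) = -2(n + 7)(n + 2).
Expand and collect terms: -2n² - 12n + 4 = 0.
By the quadratic formula, n = (12 ± √176) / -4, so n ≈ -6.3166 or n ≈ 0.3166.
Neither value makes a denominator zero (n ≠ -7, n ≠ -2), so both are valid.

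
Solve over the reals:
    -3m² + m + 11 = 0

m = -1.7554 or m = 2.0888

Discriminant: (1)² − 4·(-3)·11 = 133.
Quadratic formula: m = (-1 ± √133) / (-6).
So m = 1/6 - √(133)/6 ≈ -1.7554 or m = 1/6 + √(133)/6 ≈ 2.0888.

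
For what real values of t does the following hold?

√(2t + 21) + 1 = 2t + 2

Isolate the radical: √(2t + 21) = 2t + 1.
Square both sides: 2t + 21 = (2t + 1)².
Expand and rearrange: 4t² + 2t - 20 = 0.
Solving gives t = 2 or t = -2.5.
Check each candidate in the original equation:
  t = 2: √(25) = 5, while 2t + 1 = 5 — valid.
  t = -2.5: √(16) = 4, while 2t + 1 = -4 — extraneous.

t = 2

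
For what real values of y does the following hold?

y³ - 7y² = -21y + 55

y = 5

Rearrange: y³ - 7y² + 21y - 55 = 0.
Possible rational roots are divisors of -55. Testing y = 5 gives 0, so (y - 5) is a factor.
Divide: y³ - 7y² + 21y - 55 = (y - 5)(y² - 2y + 11).
The quadratic y² - 2y + 11 has discriminant -40 < 0, so no further real roots.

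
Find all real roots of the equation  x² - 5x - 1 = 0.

Discriminant: (-5)² − 4·1·(-1) = 29.
Quadratic formula: x = (5 ± √29) / 2.
So x = 5/2 + √(29)/2 ≈ 5.1926 or x = 5/2 - √(29)/2 ≈ -0.1926.

x = -0.1926 or x = 5.1926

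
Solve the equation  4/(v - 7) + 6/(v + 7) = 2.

v = -4.4462 or v = 9.4462

Multiply both sides by (v - 7)(v + 7):
4(v + 7) + 6(v - 7) = 2(v - 7)(v + 7).
Expand and collect terms: 2v² - 10v - 84 = 0.
By the quadratic formula, v = (10 ± √772) / 4, so v ≈ 9.4462 or v ≈ -4.4462.
Neither value makes a denominator zero (v ≠ 7, v ≠ -7), so both are valid.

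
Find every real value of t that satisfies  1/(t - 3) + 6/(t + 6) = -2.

t = -9.129 or t = 2.629

Multiply both sides by (t - 3)(t + 6):
(t + 6) + 6(t - 3) = -2(t - 3)(t + 6).
Expand and collect terms: -2t² - 13t + 48 = 0.
By the quadratic formula, t = (13 ± √553) / -4, so t ≈ -9.129 or t ≈ 2.629.
Neither value makes a denominator zero (t ≠ 3, t ≠ -6), so both are valid.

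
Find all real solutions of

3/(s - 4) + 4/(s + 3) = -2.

s = -5.3807 or s = 2.8807

Multiply both sides by (s - 4)(s + 3):
3(s + 3) + 4(s - 4) = -2(s - 4)(s + 3).
Expand and collect terms: -2s² - 5s + 31 = 0.
By the quadratic formula, s = (5 ± √273) / -4, so s ≈ -5.3807 or s ≈ 2.8807.
Neither value makes a denominator zero (s ≠ 4, s ≠ -3), so both are valid.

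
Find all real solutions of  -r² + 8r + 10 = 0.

Discriminant: (8)² − 4·(-1)·10 = 104.
Quadratic formula: r = (-8 ± √104) / (-2).
So r = 4 - √(26) ≈ -1.099 or r = 4 + √(26) ≈ 9.099.

r = -1.099 or r = 9.099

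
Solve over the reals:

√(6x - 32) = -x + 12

x = 8

Square both sides: 6x - 32 = (-x + 12)².
Expand and rearrange: x² - 30x + 176 = 0.
Solving gives x = 22 or x = 8.
Check each candidate in the original equation:
  x = 22: √(100) = 10, while -x + 12 = -10 — extraneous.
  x = 8: √(16) = 4, while -x + 12 = 4 — valid.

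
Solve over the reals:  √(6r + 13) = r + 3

Square both sides: 6r + 13 = (r + 3)².
Expand and rearrange: r² - 4 = 0.
Solving gives r = 2 or r = -2.
Check each candidate in the original equation:
  r = 2: √(25) = 5, while r + 3 = 5 — valid.
  r = -2: √(1) = 1, while r + 3 = 1 — valid.

r = -2 or r = 2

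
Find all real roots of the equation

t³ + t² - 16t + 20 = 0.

t = -5 or t = 2

Possible rational roots are divisors of 20. Testing t = -5 gives 0, so (t + 5) is a factor.
Divide: t³ + t² - 16t + 20 = (t + 5)(t² - 4t + 4).
The quadratic has the repeated root t = 2.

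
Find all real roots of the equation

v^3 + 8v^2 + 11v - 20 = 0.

v = -5 or v = -4 or v = 1

Possible rational roots are divisors of -20. Testing v = -4 gives 0, so (v + 4) is a factor.
Divide: v^3 + 8v^2 + 11v - 20 = (v + 4)(v^2 + 4v - 5).
Factor the quadratic: v = 1 or v = -5.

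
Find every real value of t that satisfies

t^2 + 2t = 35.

Bring every term to one side: t^2 + 2t - 35 = 0.
Factor: (t - 5)(t + 7) = 0.
So t = 5 or t = -7.

t = -7 or t = 5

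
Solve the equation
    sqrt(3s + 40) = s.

s = 8

Square both sides: 3s + 40 = (s)^2.
Expand and rearrange: s^2 - 3s - 40 = 0.
Solving gives s = 8 or s = -5.
Check each candidate in the original equation:
  s = 8: sqrt(64) = 8, while s = 8 — valid.
  s = -5: sqrt(25) = 5, while s = -5 — extraneous.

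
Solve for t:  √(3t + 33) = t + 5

Square both sides: 3t + 33 = (t + 5)².
Expand and rearrange: t² + 7t - 8 = 0.
Solving gives t = 1 or t = -8.
Check each candidate in the original equation:
  t = 1: √(36) = 6, while t + 5 = 6 — valid.
  t = -8: √(9) = 3, while t + 5 = -3 — extraneous.

t = 1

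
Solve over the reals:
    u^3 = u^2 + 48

u = 4

Rearrange: u^3 - u^2 - 48 = 0.
Possible rational roots are divisors of -48. Testing u = 4 gives 0, so (u - 4) is a factor.
Divide: u^3 - u^2 - 48 = (u - 4)(u^2 + 3u + 12).
The quadratic u^2 + 3u + 12 has discriminant -39 < 0, so no further real roots.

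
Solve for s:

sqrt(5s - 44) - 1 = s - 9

Isolate the radical: sqrt(5s - 44) = s - 8.
Square both sides: 5s - 44 = (s - 8)^2.
Expand and rearrange: s^2 - 21s + 108 = 0.
Solving gives s = 12 or s = 9.
Check each candidate in the original equation:
  s = 12: sqrt(16) = 4, while s - 8 = 4 — valid.
  s = 9: sqrt(1) = 1, while s - 8 = 1 — valid.

s = 9 or s = 12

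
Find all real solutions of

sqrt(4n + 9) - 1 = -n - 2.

Isolate the radical: sqrt(4n + 9) = -n - 1.
Square both sides: 4n + 9 = (-n - 1)^2.
Expand and rearrange: n^2 - 2n - 8 = 0.
Solving gives n = 4 or n = -2.
Check each candidate in the original equation:
  n = 4: sqrt(25) = 5, while -n - 1 = -5 — extraneous.
  n = -2: sqrt(1) = 1, while -n - 1 = 1 — valid.

n = -2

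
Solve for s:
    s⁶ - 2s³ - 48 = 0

Let u = s³. The equation becomes u² - 2u - 48 = 0.
Factor: (u + 6)(u - 8) = 0, so u = -6 or u = 8.
s³ = -6 gives s = -∛(6) ≈ -1.8171.
s³ = 8 gives s = 2.

s = -1.8171 or s = 2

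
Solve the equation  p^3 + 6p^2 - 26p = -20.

Rearrange: p^3 + 6p^2 - 26p + 20 = 0.
Possible rational roots are divisors of 20. Testing p = 2 gives 0, so (p - 2) is a factor.
Divide: p^3 + 6p^2 - 26p + 20 = (p - 2)(p^2 + 8p - 10).
Apply the quadratic formula to p^2 + 8p - 10 = 0: p = (-8 +/- sqrt(104))/2, i.e. p ~= 1.099 or p ~= -9.099.

p = -9.099 or p = 1.099 or p = 2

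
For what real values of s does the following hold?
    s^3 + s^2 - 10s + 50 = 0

s = -5

Possible rational roots are divisors of 50. Testing s = -5 gives 0, so (s + 5) is a factor.
Divide: s^3 + s^2 - 10s + 50 = (s + 5)(s^2 - 4s + 10).
The quadratic s^2 - 4s + 10 has discriminant -24 < 0, so no further real roots.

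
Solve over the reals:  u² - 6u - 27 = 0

u = -3 or u = 9

Factor: (u - 9)(u + 3) = 0.
So u = 9 or u = -3.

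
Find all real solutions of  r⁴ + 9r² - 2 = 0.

Let u = r². The equation becomes u² + 9u - 2 = 0.
By the quadratic formula, u = -9/2 + √(89)/2 or u = -√(89)/2 - 9/2.
r² = -9/2 + √(89)/2 gives r = ±√(-9/2 + √(89)/2) ≈ ±0.4658.
r² = -√(89)/2 - 9/2 < 0 has no real solution.

r = -0.4658 or r = 0.4658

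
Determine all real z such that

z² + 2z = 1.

z = -2.4142 or z = 0.4142

Rearrange to standard form: z² + 2z - 1 = 0.
Discriminant: (2)² − 4·1·(-1) = 8.
Quadratic formula: z = (-2 ± √8) / 2.
So z = -1 + √(2) ≈ 0.4142 or z = -√(2) - 1 ≈ -2.4142.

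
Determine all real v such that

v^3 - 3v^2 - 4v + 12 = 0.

Possible rational roots are divisors of 12. Testing v = 2 gives 0, so (v - 2) is a factor.
Divide: v^3 - 3v^2 - 4v + 12 = (v - 2)(v^2 - v - 6).
Factor the quadratic: v = 3 or v = -2.

v = -2 or v = 2 or v = 3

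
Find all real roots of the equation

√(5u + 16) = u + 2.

Square both sides: 5u + 16 = (u + 2)².
Expand and rearrange: u² - u - 12 = 0.
Solving gives u = 4 or u = -3.
Check each candidate in the original equation:
  u = 4: √(36) = 6, while u + 2 = 6 — valid.
  u = -3: √(1) = 1, while u + 2 = -1 — extraneous.

u = 4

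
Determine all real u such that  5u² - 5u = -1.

u = 0.2764 or u = 0.7236

Rearrange to standard form: 5u² - 5u + 1 = 0.
Discriminant: (-5)² − 4·5·1 = 5.
Quadratic formula: u = (5 ± √5) / 10.
So u = √(5)/10 + 1/2 ≈ 0.7236 or u = 1/2 - √(5)/10 ≈ 0.2764.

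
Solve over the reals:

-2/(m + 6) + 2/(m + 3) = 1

Multiply both sides by (m + 6)(m + 3):
-2(m + 3) + 2(m + 6) = (m + 6)(m + 3).
Expand and collect terms: m² + 9m + 12 = 0.
By the quadratic formula, m = (-9 ± √33) / 2, so m ≈ -1.6277 or m ≈ -7.3723.
Neither value makes a denominator zero (m ≠ -6, m ≠ -3), so both are valid.

m = -7.3723 or m = -1.6277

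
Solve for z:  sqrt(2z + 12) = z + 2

Square both sides: 2z + 12 = (z + 2)^2.
Expand and rearrange: z^2 + 2z - 8 = 0.
Solving gives z = 2 or z = -4.
Check each candidate in the original equation:
  z = 2: sqrt(16) = 4, while z + 2 = 4 — valid.
  z = -4: sqrt(4) = 2, while z + 2 = -2 — extraneous.

z = 2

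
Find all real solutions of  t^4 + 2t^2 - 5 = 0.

Let u = t^2. The equation becomes u^2 + 2u - 5 = 0.
By the quadratic formula, u = -1 + sqrt(6) or u = -sqrt(6) - 1.
t^2 = -1 + sqrt(6) gives t = +/-sqrt(-1 + sqrt(6)) ~= +/-1.2039.
t^2 = -sqrt(6) - 1 < 0 has no real solution.

t = -1.2039 or t = 1.2039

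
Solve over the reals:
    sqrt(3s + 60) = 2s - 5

s = 7

Square both sides: 3s + 60 = (2s - 5)^2.
Expand and rearrange: 4s^2 - 23s - 35 = 0.
Solving gives s = 7 or s = -1.25.
Check each candidate in the original equation:
  s = 7: sqrt(81) = 9, while 2s - 5 = 9 — valid.
  s = -1.25: sqrt(56.25) = 7.5, while 2s - 5 = -7.5 — extraneous.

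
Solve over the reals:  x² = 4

x = -2 or x = 2

Bring every term to one side: x² - 4 = 0.
Factor: (x + 2)(x - 2) = 0.
So x = -2 or x = 2.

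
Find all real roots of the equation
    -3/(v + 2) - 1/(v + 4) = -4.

v = -3.8229 or v = -1.1771

Multiply both sides by (v + 2)(v + 4):
-3(v + 4) - (v + 2) = -4(v + 2)(v + 4).
Expand and collect terms: -4v^2 - 20v - 18 = 0.
By the quadratic formula, v = (20 +/- sqrt(112)) / -8, so v ~= -3.8229 or v ~= -1.1771.
Neither value makes a denominator zero (v != -2, v != -4), so both are valid.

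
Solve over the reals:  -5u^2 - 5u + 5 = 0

Discriminant: (-5)^2 - 4*(-5)*5 = 125.
Quadratic formula: u = (5 +/- sqrt(125)) / (-10).
So u = -sqrt(5)/2 - 1/2 ~= -1.618 or u = -1/2 + sqrt(5)/2 ~= 0.618.

u = -1.618 or u = 0.618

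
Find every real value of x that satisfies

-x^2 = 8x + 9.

x = -6.6458 or x = -1.3542

Rearrange to standard form: -x^2 - 8x - 9 = 0.
Discriminant: (-8)^2 - 4*(-1)*(-9) = 28.
Quadratic formula: x = (8 +/- sqrt(28)) / (-2).
So x = -4 - sqrt(7) ~= -6.6458 or x = -4 + sqrt(7) ~= -1.3542.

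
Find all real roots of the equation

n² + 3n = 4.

n = -4 or n = 1

Bring every term to one side: n² + 3n - 4 = 0.
Factor: (n - 1)(n + 4) = 0.
So n = 1 or n = -4.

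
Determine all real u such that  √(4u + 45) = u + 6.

Square both sides: 4u + 45 = (u + 6)².
Expand and rearrange: u² + 8u - 9 = 0.
Solving gives u = 1 or u = -9.
Check each candidate in the original equation:
  u = 1: √(49) = 7, while u + 6 = 7 — valid.
  u = -9: √(9) = 3, while u + 6 = -3 — extraneous.

u = 1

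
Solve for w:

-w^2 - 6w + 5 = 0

w = -6.7417 or w = 0.7417

Discriminant: (-6)^2 - 4*(-1)*5 = 56.
Quadratic formula: w = (6 +/- sqrt(56)) / (-2).
So w = -sqrt(14) - 3 ~= -6.7417 or w = -3 + sqrt(14) ~= 0.7417.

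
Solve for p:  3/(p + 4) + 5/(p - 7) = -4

p = -4.8385 or p = 5.8385

Multiply both sides by (p + 4)(p - 7):
3(p - 7) + 5(p + 4) = -4(p + 4)(p - 7).
Expand and collect terms: -4p² + 4p + 113 = 0.
By the quadratic formula, p = (-4 ± √1824) / -8, so p ≈ -4.8385 or p ≈ 5.8385.
Neither value makes a denominator zero (p ≠ -4, p ≠ 7), so both are valid.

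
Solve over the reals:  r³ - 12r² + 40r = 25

Rearrange: r³ - 12r² + 40r - 25 = 0.
Possible rational roots are divisors of -25. Testing r = 5 gives 0, so (r - 5) is a factor.
Divide: r³ - 12r² + 40r - 25 = (r - 5)(r² - 7r + 5).
Apply the quadratic formula to r² - 7r + 5 = 0: r = (7 ± √29)/2, i.e. r ≈ 6.1926 or r ≈ 0.8074.

r = 0.8074 or r = 5 or r = 6.1926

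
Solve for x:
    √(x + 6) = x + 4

x = -2

Square both sides: x + 6 = (x + 4)².
Expand and rearrange: x² + 7x + 10 = 0.
Solving gives x = -2 or x = -5.
Check each candidate in the original equation:
  x = -2: √(4) = 2, while x + 4 = 2 — valid.
  x = -5: √(1) = 1, while x + 4 = -1 — extraneous.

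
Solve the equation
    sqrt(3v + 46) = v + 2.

v = 6

Square both sides: 3v + 46 = (v + 2)^2.
Expand and rearrange: v^2 + v - 42 = 0.
Solving gives v = 6 or v = -7.
Check each candidate in the original equation:
  v = 6: sqrt(64) = 8, while v + 2 = 8 — valid.
  v = -7: sqrt(25) = 5, while v + 2 = -5 — extraneous.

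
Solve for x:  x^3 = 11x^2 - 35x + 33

Rearrange: x^3 - 11x^2 + 35x - 33 = 0.
Possible rational roots are divisors of -33. Testing x = 3 gives 0, so (x - 3) is a factor.
Divide: x^3 - 11x^2 + 35x - 33 = (x - 3)(x^2 - 8x + 11).
Apply the quadratic formula to x^2 - 8x + 11 = 0: x = (8 +/- sqrt(20))/2, i.e. x ~= 6.2361 or x ~= 1.7639.

x = 1.7639 or x = 3 or x = 6.2361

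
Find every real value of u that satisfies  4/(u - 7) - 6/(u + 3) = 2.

u = -5.5887 or u = 8.5887

Multiply both sides by (u - 7)(u + 3):
4(u + 3) - 6(u - 7) = 2(u - 7)(u + 3).
Expand and collect terms: 2u² - 6u - 96 = 0.
By the quadratic formula, u = (6 ± √804) / 4, so u ≈ 8.5887 or u ≈ -5.5887.
Neither value makes a denominator zero (u ≠ 7, u ≠ -3), so both are valid.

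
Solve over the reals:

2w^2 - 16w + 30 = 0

Factor: 2(w - 3)(w - 5) = 0.
So w = 3 or w = 5.

w = 3 or w = 5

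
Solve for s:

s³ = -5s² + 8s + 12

s = -6 or s = -1 or s = 2

Rearrange: s³ + 5s² - 8s - 12 = 0.
Possible rational roots are divisors of -12. Testing s = 2 gives 0, so (s - 2) is a factor.
Divide: s³ + 5s² - 8s - 12 = (s - 2)(s² + 7s + 6).
Factor the quadratic: s = -1 or s = -6.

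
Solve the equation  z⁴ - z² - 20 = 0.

Let u = z². The equation becomes u² - u - 20 = 0.
Factor: (u + 4)(u - 5) = 0, so u = -4 or u = 5.
z² = -4 < 0 has no real solution.
z² = 5 gives z = ±√(5) ≈ ±2.2361.

z = -2.2361 or z = 2.2361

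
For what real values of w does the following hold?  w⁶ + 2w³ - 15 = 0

Let u = w³. The equation becomes u² + 2u - 15 = 0.
Factor: (u - 3)(u + 5) = 0, so u = 3 or u = -5.
w³ = 3 gives w = ∛(3) ≈ 1.4422.
w³ = -5 gives w = -∛(5) ≈ -1.71.

w = -1.71 or w = 1.4422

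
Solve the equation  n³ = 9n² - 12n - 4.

n = -0.2749 or n = 2 or n = 7.2749

Rearrange: n³ - 9n² + 12n + 4 = 0.
Possible rational roots are divisors of 4. Testing n = 2 gives 0, so (n - 2) is a factor.
Divide: n³ - 9n² + 12n + 4 = (n - 2)(n² - 7n - 2).
Apply the quadratic formula to n² - 7n - 2 = 0: n = (7 ± √57)/2, i.e. n ≈ 7.2749 or n ≈ -0.2749.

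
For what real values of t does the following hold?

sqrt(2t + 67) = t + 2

Square both sides: 2t + 67 = (t + 2)^2.
Expand and rearrange: t^2 + 2t - 63 = 0.
Solving gives t = 7 or t = -9.
Check each candidate in the original equation:
  t = 7: sqrt(81) = 9, while t + 2 = 9 — valid.
  t = -9: sqrt(49) = 7, while t + 2 = -7 — extraneous.

t = 7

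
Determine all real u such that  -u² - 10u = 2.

Rearrange to standard form: -u² - 10u - 2 = 0.
Discriminant: (-10)² − 4·(-1)·(-2) = 92.
Quadratic formula: u = (10 ± √92) / (-2).
So u = -5 - √(23) ≈ -9.7958 or u = -5 + √(23) ≈ -0.2042.

u = -9.7958 or u = -0.2042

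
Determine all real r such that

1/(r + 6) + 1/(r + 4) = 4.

Multiply both sides by (r + 6)(r + 4):
(r + 4) + (r + 6) = 4(r + 6)(r + 4).
Expand and collect terms: 4r² + 38r + 86 = 0.
By the quadratic formula, r = (-38 ± √68) / 8, so r ≈ -3.7192 or r ≈ -5.7808.
Neither value makes a denominator zero (r ≠ -6, r ≠ -4), so both are valid.

r = -5.7808 or r = -3.7192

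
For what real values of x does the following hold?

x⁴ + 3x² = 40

x = -2.2361 or x = 2.2361

Let u = x². The equation becomes u² + 3u - 40 = 0.
Factor: (u - 5)(u + 8) = 0, so u = 5 or u = -8.
x² = 5 gives x = ±√(5) ≈ ±2.2361.
x² = -8 < 0 has no real solution.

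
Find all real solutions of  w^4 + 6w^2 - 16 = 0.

w = -1.4142 or w = 1.4142

Let u = w^2. The equation becomes u^2 + 6u - 16 = 0.
Factor: (u - 2)(u + 8) = 0, so u = 2 or u = -8.
w^2 = 2 gives w = +/-sqrt(2) ~= +/-1.4142.
w^2 = -8 < 0 has no real solution.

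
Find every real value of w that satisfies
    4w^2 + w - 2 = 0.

w = -0.8431 or w = 0.5931

Discriminant: (1)^2 - 4*4*(-2) = 33.
Quadratic formula: w = (-1 +/- sqrt(33)) / 8.
So w = -1/8 + sqrt(33)/8 ~= 0.5931 or w = -sqrt(33)/8 - 1/8 ~= -0.8431.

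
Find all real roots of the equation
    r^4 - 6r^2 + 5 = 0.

r = -2.2361 or r = -1 or r = 1 or r = 2.2361

Let u = r^2. The equation becomes u^2 - 6u + 5 = 0.
Factor: (u - 1)(u - 5) = 0, so u = 1 or u = 5.
r^2 = 1 gives r = +/-1.
r^2 = 5 gives r = +/-sqrt(5) ~= +/-2.2361.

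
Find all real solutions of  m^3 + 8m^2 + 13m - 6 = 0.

m = -5.3723 or m = -3 or m = 0.3723

Possible rational roots are divisors of -6. Testing m = -3 gives 0, so (m + 3) is a factor.
Divide: m^3 + 8m^2 + 13m - 6 = (m + 3)(m^2 + 5m - 2).
Apply the quadratic formula to m^2 + 5m - 2 = 0: m = (-5 +/- sqrt(33))/2, i.e. m ~= 0.3723 or m ~= -5.3723.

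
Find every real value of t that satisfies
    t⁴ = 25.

t = -2.2361 or t = 2.2361

Let u = t². The equation becomes u² - 25 = 0.
Factor: (u - 5)(u + 5) = 0, so u = 5 or u = -5.
t² = 5 gives t = ±√(5) ≈ ±2.2361.
t² = -5 < 0 has no real solution.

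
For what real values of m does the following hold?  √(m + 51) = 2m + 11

Square both sides: m + 51 = (2m + 11)².
Expand and rearrange: 4m² + 43m + 70 = 0.
Solving gives m = -2 or m = -8.75.
Check each candidate in the original equation:
  m = -2: √(49) = 7, while 2m + 11 = 7 — valid.
  m = -8.75: √(42.25) = 6.5, while 2m + 11 = -6.5 — extraneous.

m = -2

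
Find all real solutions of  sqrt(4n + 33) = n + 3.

n = 4

Square both sides: 4n + 33 = (n + 3)^2.
Expand and rearrange: n^2 + 2n - 24 = 0.
Solving gives n = 4 or n = -6.
Check each candidate in the original equation:
  n = 4: sqrt(49) = 7, while n + 3 = 7 — valid.
  n = -6: sqrt(9) = 3, while n + 3 = -3 — extraneous.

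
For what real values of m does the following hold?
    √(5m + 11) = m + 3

m = -2 or m = 1

Square both sides: 5m + 11 = (m + 3)².
Expand and rearrange: m² + m - 2 = 0.
Solving gives m = 1 or m = -2.
Check each candidate in the original equation:
  m = 1: √(16) = 4, while m + 3 = 4 — valid.
  m = -2: √(1) = 1, while m + 3 = 1 — valid.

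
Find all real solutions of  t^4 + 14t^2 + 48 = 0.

Let u = t^2. The equation becomes u^2 + 14u + 48 = 0.
Factor: (u + 8)(u + 6) = 0, so u = -8 or u = -6.
t^2 = -8 < 0 has no real solution.
t^2 = -6 < 0 has no real solution.

No real solutions.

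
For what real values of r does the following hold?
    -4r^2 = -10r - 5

r = -0.4271 or r = 2.9271

Rearrange to standard form: -4r^2 + 10r + 5 = 0.
Discriminant: (10)^2 - 4*(-4)*5 = 180.
Quadratic formula: r = (-10 +/- sqrt(180)) / (-8).
So r = 5/4 - 3*sqrt(5)/4 ~= -0.4271 or r = 5/4 + 3*sqrt(5)/4 ~= 2.9271.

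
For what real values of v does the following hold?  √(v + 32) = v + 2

Square both sides: v + 32 = (v + 2)².
Expand and rearrange: v² + 3v - 28 = 0.
Solving gives v = 4 or v = -7.
Check each candidate in the original equation:
  v = 4: √(36) = 6, while v + 2 = 6 — valid.
  v = -7: √(25) = 5, while v + 2 = -5 — extraneous.

v = 4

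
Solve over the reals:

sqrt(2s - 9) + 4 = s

s = 5

Isolate the radical: sqrt(2s - 9) = s - 4.
Square both sides: 2s - 9 = (s - 4)^2.
Expand and rearrange: s^2 - 10s + 25 = 0.
This gives the repeated root s = 5.
Check in the original equation:
  s = 5: sqrt(1) = 1, while s - 4 = 1 — valid.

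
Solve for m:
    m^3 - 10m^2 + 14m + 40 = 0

Possible rational roots are divisors of 40. Testing m = 4 gives 0, so (m - 4) is a factor.
Divide: m^3 - 10m^2 + 14m + 40 = (m - 4)(m^2 - 6m - 10).
Apply the quadratic formula to m^2 - 6m - 10 = 0: m = (6 +/- sqrt(76))/2, i.e. m ~= 7.3589 or m ~= -1.3589.

m = -1.3589 or m = 4 or m = 7.3589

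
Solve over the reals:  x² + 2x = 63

x = -9 or x = 7

Bring every term to one side: x² + 2x - 63 = 0.
Factor: (x + 9)(x - 7) = 0.
So x = -9 or x = 7.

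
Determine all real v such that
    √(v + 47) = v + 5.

v = 2

Square both sides: v + 47 = (v + 5)².
Expand and rearrange: v² + 9v - 22 = 0.
Solving gives v = 2 or v = -11.
Check each candidate in the original equation:
  v = 2: √(49) = 7, while v + 5 = 7 — valid.
  v = -11: √(36) = 6, while v + 5 = -6 — extraneous.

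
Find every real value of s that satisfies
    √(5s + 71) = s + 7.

s = 2

Square both sides: 5s + 71 = (s + 7)².
Expand and rearrange: s² + 9s - 22 = 0.
Solving gives s = 2 or s = -11.
Check each candidate in the original equation:
  s = 2: √(81) = 9, while s + 7 = 9 — valid.
  s = -11: √(16) = 4, while s + 7 = -4 — extraneous.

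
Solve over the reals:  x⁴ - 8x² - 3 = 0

x = -2.8912 or x = 2.8912

Let u = x². The equation becomes u² - 8u - 3 = 0.
By the quadratic formula, u = 4 + √(19) or u = 4 - √(19).
x² = 4 + √(19) gives x = ±√(4 + √(19)) ≈ ±2.8912.
x² = 4 - √(19) < 0 has no real solution.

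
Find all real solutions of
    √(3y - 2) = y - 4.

y = 9

Square both sides: 3y - 2 = (y - 4)².
Expand and rearrange: y² - 11y + 18 = 0.
Solving gives y = 9 or y = 2.
Check each candidate in the original equation:
  y = 9: √(25) = 5, while y - 4 = 5 — valid.
  y = 2: √(4) = 2, while y - 4 = -2 — extraneous.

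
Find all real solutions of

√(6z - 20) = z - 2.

Square both sides: 6z - 20 = (z - 2)².
Expand and rearrange: z² - 10z + 24 = 0.
Solving gives z = 6 or z = 4.
Check each candidate in the original equation:
  z = 6: √(16) = 4, while z - 2 = 4 — valid.
  z = 4: √(4) = 2, while z - 2 = 2 — valid.

z = 4 or z = 6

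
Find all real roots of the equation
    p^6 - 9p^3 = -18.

Let u = p^3. The equation becomes u^2 - 9u + 18 = 0.
Factor: (u - 3)(u - 6) = 0, so u = 3 or u = 6.
p^3 = 3 gives p = (3)^(1/3) ~= 1.4422.
p^3 = 6 gives p = (6)^(1/3) ~= 1.8171.

p = 1.4422 or p = 1.8171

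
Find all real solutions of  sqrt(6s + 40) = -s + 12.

s = 4

Square both sides: 6s + 40 = (-s + 12)^2.
Expand and rearrange: s^2 - 30s + 104 = 0.
Solving gives s = 26 or s = 4.
Check each candidate in the original equation:
  s = 26: sqrt(196) = 14, while -s + 12 = -14 — extraneous.
  s = 4: sqrt(64) = 8, while -s + 12 = 8 — valid.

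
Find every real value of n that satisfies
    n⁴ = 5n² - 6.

Let u = n². The equation becomes u² - 5u + 6 = 0.
Factor: (u - 3)(u - 2) = 0, so u = 3 or u = 2.
n² = 3 gives n = ±√(3) ≈ ±1.7321.
n² = 2 gives n = ±√(2) ≈ ±1.4142.

n = -1.7321 or n = -1.4142 or n = 1.4142 or n = 1.7321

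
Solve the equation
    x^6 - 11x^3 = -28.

x = 1.5874 or x = 1.9129

Let u = x^3. The equation becomes u^2 - 11u + 28 = 0.
Factor: (u - 7)(u - 4) = 0, so u = 7 or u = 4.
x^3 = 7 gives x = (7)^(1/3) ~= 1.9129.
x^3 = 4 gives x = (4)^(1/3) ~= 1.5874.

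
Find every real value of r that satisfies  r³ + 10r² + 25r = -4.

r = -5.8284 or r = -4 or r = -0.1716

Rearrange: r³ + 10r² + 25r + 4 = 0.
Possible rational roots are divisors of 4. Testing r = -4 gives 0, so (r + 4) is a factor.
Divide: r³ + 10r² + 25r + 4 = (r + 4)(r² + 6r + 1).
Apply the quadratic formula to r² + 6r + 1 = 0: r = (-6 ± √32)/2, i.e. r ≈ -0.1716 or r ≈ -5.8284.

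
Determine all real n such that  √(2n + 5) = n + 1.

Square both sides: 2n + 5 = (n + 1)².
Expand and rearrange: n² - 4 = 0.
Solving gives n = 2 or n = -2.
Check each candidate in the original equation:
  n = 2: √(9) = 3, while n + 1 = 3 — valid.
  n = -2: √(1) = 1, while n + 1 = -1 — extraneous.

n = 2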